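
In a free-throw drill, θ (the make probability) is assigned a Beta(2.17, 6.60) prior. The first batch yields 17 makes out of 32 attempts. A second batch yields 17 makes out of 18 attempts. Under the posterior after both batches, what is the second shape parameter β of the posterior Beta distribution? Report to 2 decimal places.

The Beta prior is conjugate to a Binomial/Bernoulli likelihood; the update adds successes to α and failures to β.
After batch 1: Beta(2.17+17, 6.60+15) = Beta(19.17, 21.60).
After batch 2: Beta(19.17+17, 21.60+1) = Beta(36.17, 22.60).
Posterior β = 22.60.

22.60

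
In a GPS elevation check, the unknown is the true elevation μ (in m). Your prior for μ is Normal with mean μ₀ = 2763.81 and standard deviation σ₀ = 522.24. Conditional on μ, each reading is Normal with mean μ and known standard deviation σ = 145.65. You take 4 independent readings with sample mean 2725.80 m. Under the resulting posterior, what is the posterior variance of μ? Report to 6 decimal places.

For Normal data with known variance σ², a Normal(μ₀, σ₀²) prior on μ is conjugate. Posterior precision = 1/σ₀² + n/σ²; posterior mean is the precision-weighted average of μ₀ and x̄.
σ₀² = 522.24² = 272734.6176, σ² = 145.65² = 21213.9225; σ² + n·σ₀² = 21213.9225 + 4·272734.6176 = 1112152.3929.
Posterior precision = 1/σ₀² + n/σ² = 1/272734.6176 + 4/21213.9225 = (σ² + n·σ₀²)/(σ₀²σ²) = 1112152.3929/(272734.6176·21213.9225); posterior variance σₙ² = σ₀²σ²/(σ² + n·σ₀²) = 272734.6176·21213.9225/1112152.3929 = 5202.318565.

5202.318565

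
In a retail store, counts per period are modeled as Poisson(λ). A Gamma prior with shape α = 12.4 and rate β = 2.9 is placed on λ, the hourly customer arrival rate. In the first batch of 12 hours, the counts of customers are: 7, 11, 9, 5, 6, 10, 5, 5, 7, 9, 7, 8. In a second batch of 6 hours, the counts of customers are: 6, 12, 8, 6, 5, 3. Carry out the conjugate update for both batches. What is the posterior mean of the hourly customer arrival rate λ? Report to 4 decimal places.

6.7656

With a Gamma(shape α, rate β) prior, the Poisson likelihood is conjugate: the posterior is Gamma(α + ΣXᵢ, β + n).
Batch 1: sum of counts S = 89 over n = 12 hours.
After batch 1: Gamma(α+S, β+n) = Gamma(12.4+89, 2.9+12) = Gamma(101.4, 14.9).
Batch 2: sum of counts S = 40 over n = 6 hours.
After batch 2: Gamma(α+S, β+n) = Gamma(101.4+40, 14.9+6) = Gamma(141.4, 20.9).
Posterior mean = α/β = 141.4/20.9 = 6.7656.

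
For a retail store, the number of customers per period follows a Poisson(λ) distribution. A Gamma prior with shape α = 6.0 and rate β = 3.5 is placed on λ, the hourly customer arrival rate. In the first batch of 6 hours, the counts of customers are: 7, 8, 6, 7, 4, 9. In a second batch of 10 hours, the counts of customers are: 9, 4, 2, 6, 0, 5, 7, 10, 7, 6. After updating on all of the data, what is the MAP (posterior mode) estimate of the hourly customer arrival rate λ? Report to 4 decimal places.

With a Gamma(shape α, rate β) prior, the Poisson likelihood is conjugate: the posterior is Gamma(α + ΣXᵢ, β + n).
Batch 1: sum of counts S = 41 over n = 6 hours.
After batch 1: Gamma(α+S, β+n) = Gamma(6.0+41, 3.5+6) = Gamma(47.0, 9.5).
Batch 2: sum of counts S = 56 over n = 10 hours.
After batch 2: Gamma(α+S, β+n) = Gamma(47.0+56, 9.5+10) = Gamma(103.0, 19.5).
Mode of Gamma(α,β) for α≥1 is (α−1)/β = 102.0/19.5 = 5.2308.

5.2308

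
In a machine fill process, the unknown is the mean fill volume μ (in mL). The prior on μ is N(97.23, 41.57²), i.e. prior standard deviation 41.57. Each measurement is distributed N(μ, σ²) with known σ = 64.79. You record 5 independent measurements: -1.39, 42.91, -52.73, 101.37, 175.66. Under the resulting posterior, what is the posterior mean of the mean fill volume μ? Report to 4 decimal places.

67.5725

For Normal data with known variance σ², a Normal(μ₀, σ₀²) prior on μ is conjugate. Posterior precision = 1/σ₀² + n/σ²; posterior mean is the precision-weighted average of μ₀ and x̄.
Σxᵢ = (-1.39) + 42.91 + (-52.73) + 101.37 + 175.66 = 265.82, so n·x̄ = 265.82.
σ₀² = 41.57² = 1728.0649, σ² = 64.79² = 4197.7441; σ² + n·σ₀² = 4197.7441 + 5·1728.0649 = 12838.0686.
Posterior mean = (μ₀/σ₀² + n·x̄/σ²)/(1/σ₀² + n/σ²) = (σ²·μ₀ + σ₀²·n·x̄)/(σ² + n·σ₀²) = (4197.7441·97.23 + 1728.0649·265.82)/12838.0686 = 867500.870561/12838.0686 = 67.5725.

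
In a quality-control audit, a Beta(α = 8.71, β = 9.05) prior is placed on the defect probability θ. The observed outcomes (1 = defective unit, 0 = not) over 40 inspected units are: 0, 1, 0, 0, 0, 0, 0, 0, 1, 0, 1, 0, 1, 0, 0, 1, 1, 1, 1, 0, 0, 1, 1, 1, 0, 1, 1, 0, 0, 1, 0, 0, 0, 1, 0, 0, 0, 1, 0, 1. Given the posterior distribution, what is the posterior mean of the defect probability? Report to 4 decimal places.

0.4451

The Beta prior is conjugate to a Binomial/Bernoulli likelihood; the update adds successes to α and failures to β.
Posterior: Beta(α+k, β+n−k) = Beta(8.71+17, 9.05+23) = Beta(25.71, 32.05).
Posterior mean = α/(α+β) = 25.71/57.76 = 0.4451.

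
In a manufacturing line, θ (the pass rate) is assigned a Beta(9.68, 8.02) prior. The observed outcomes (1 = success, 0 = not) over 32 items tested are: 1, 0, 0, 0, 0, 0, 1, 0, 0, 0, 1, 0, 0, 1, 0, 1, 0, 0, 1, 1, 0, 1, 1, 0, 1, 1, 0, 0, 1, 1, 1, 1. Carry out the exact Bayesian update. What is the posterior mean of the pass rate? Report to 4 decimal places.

The Beta prior is conjugate to a Binomial/Bernoulli likelihood; the update adds successes to α and failures to β.
Posterior: Beta(α+k, β+n−k) = Beta(9.68+15, 8.02+17) = Beta(24.68, 25.02).
Posterior mean = α/(α+β) = 24.68/49.70 = 0.4966.

0.4966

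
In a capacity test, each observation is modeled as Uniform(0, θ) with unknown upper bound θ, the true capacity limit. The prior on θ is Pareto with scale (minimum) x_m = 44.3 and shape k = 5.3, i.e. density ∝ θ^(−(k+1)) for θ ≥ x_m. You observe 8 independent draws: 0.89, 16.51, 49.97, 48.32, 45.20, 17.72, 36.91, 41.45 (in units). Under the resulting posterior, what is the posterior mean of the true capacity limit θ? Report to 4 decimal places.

A Pareto(scale x_m, shape k) prior on the upper bound θ of Uniform(0, θ) is conjugate: posterior is Pareto(max(x_m, max xᵢ), k + n).
Sample maximum = 49.97; prior scale x_m = 44.3 → posterior scale = max = 49.97.
Posterior shape = 5.3 + 8 = 13.3.
E[θ|data] = k·x_m/(k−1) = 13.3·49.97/12.3 = 54.0326.

54.0326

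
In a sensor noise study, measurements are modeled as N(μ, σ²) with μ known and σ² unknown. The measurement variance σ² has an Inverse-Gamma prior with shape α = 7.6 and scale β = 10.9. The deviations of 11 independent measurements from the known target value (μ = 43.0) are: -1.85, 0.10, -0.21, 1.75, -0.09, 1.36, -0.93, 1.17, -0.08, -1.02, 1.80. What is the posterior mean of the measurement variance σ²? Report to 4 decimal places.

With known mean μ and an Inverse-Gamma(α, β) prior on σ², the Normal likelihood is conjugate: posterior is Inv-Gamma(α + n/2, β + Σ(xᵢ−μ)²/2).
Σ(xᵢ−μ)² = (-1.85)² + (0.10)² + (-0.21)² + (1.75)² + (-0.09)² + (1.36)² + (-0.93)² + (1.17)² + (-0.08)² + (-1.02)² + (1.80)² = 14.9174.
Posterior: Inv-Gamma(7.6 + 11/2, 10.9 + 14.9174/2) = Inv-Gamma(13.10, 18.35870).
E[σ²|data] = β/(α−1) = 18.35870/12.10 = 1.5172.

1.5172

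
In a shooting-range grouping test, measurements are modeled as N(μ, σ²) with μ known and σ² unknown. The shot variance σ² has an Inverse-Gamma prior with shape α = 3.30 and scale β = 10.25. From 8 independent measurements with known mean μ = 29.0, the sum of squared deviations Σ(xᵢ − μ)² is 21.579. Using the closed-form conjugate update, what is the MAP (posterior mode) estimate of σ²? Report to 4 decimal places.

With known mean μ and an Inverse-Gamma(α, β) prior on σ², the Normal likelihood is conjugate: posterior is Inv-Gamma(α + n/2, β + Σ(xᵢ−μ)²/2).
Posterior: Inv-Gamma(3.30 + 8/2, 10.25 + 21.579/2) = Inv-Gamma(7.30, 21.0395).
Mode = β/(α+1) = 21.0395/8.30 = 2.5349.

2.5349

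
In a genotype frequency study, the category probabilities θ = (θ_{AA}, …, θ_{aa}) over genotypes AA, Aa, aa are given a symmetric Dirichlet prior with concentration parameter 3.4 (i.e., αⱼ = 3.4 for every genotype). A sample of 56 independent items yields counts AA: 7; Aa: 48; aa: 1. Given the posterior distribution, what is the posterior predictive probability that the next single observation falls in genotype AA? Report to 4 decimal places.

0.1571

The Dirichlet prior is conjugate to the Multinomial likelihood: each posterior αⱼ = prior αⱼ + observed count nⱼ.
Posterior concentration: (10.4, 51.4, 4.4), total = 66.2.
P(next = AA | data) = α_{AA}/Σα = 0.1571.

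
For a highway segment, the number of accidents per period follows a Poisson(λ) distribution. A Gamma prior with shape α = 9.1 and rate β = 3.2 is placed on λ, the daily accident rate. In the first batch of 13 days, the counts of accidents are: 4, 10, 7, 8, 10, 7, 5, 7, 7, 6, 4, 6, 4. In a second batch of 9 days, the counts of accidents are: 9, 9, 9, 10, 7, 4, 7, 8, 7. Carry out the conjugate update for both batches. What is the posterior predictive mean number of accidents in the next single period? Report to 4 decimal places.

6.5119

With a Gamma(shape α, rate β) prior, the Poisson likelihood is conjugate: the posterior is Gamma(α + ΣXᵢ, β + n).
Batch 1: sum of counts S = 85 over n = 13 days.
After batch 1: Gamma(α+S, β+n) = Gamma(9.1+85, 3.2+13) = Gamma(94.1, 16.2).
Batch 2: sum of counts S = 70 over n = 9 days.
After batch 2: Gamma(α+S, β+n) = Gamma(94.1+70, 16.2+9) = Gamma(164.1, 25.2).
The predictive distribution for one future period is NegBinom with mean α/β = 6.5119.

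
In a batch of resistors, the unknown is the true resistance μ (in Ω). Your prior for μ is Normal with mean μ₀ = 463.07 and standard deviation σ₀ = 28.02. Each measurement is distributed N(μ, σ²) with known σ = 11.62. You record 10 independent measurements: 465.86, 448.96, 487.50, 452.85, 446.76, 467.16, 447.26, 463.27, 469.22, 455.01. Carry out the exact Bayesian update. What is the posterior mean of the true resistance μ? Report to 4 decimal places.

460.4304

For Normal data with known variance σ², a Normal(μ₀, σ₀²) prior on μ is conjugate. Posterior precision = 1/σ₀² + n/σ²; posterior mean is the precision-weighted average of μ₀ and x̄.
Σxᵢ = 465.86 + 448.96 + 487.50 + 452.85 + 446.76 + 467.16 + 447.26 + 463.27 + 469.22 + 455.01 = 4603.85, so n·x̄ = 4603.85.
σ₀² = 28.02² = 785.1204, σ² = 11.62² = 135.0244; σ² + n·σ₀² = 135.0244 + 10·785.1204 = 7986.2284.
Posterior mean = (μ₀/σ₀² + n·x̄/σ²)/(1/σ₀² + n/σ²) = (σ²·μ₀ + σ₀²·n·x̄)/(σ² + n·σ₀²) = (135.0244·463.07 + 785.1204·4603.85)/7986.2284 = 3677102.302448/7986.2284 = 460.4304.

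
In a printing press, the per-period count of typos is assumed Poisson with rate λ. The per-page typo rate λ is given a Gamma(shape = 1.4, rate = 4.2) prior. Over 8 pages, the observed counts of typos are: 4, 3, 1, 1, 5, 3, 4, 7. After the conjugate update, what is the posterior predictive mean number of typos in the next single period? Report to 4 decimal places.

With a Gamma(shape α, rate β) prior, the Poisson likelihood is conjugate: the posterior is Gamma(α + ΣXᵢ, β + n).
Sum of counts S = 28 over n = 8 pages.
Posterior: Gamma(α+S, β+n) = Gamma(1.4+28, 4.2+8) = Gamma(29.4, 12.2).
The predictive distribution for one future period is NegBinom with mean α/β = 2.4098.

2.4098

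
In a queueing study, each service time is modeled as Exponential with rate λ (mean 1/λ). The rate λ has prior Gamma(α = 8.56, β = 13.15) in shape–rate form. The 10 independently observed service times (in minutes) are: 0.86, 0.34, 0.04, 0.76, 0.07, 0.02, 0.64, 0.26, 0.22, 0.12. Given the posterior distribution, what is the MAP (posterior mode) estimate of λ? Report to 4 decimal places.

1.0655

With a Gamma(shape α, rate β) prior on the exponential rate λ, the posterior after n observations with total T = Σxᵢ is Gamma(α+n, β+T).
Sum of observations T = 3.33 minutes; n = 10.
Posterior: Gamma(8.56+10, 13.15+3.33) = Gamma(18.56, 16.48).
Mode = (α−1)/β = 1.0655.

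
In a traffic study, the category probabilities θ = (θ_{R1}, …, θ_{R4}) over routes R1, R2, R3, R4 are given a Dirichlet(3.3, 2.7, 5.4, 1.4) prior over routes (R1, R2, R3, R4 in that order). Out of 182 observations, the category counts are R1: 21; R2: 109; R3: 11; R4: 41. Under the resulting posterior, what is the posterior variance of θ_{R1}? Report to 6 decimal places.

The Dirichlet prior is conjugate to the Multinomial likelihood: each posterior αⱼ = prior αⱼ + observed count nⱼ.
Posterior concentration: (24.3, 111.7, 16.4, 42.4), total = 194.8.
Var[θ_j] = α_j(Σα−α_j)/((Σα)²(Σα+1)) = 24.3·170.5/(194.8²·195.8) = 0.000558.

0.000558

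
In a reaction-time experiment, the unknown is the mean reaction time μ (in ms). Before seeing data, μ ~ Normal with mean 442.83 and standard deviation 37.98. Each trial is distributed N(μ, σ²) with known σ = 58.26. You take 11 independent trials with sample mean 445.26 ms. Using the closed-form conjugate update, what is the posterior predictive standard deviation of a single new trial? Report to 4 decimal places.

For Normal data with known variance σ², a Normal(μ₀, σ₀²) prior on μ is conjugate. Posterior precision = 1/σ₀² + n/σ²; posterior mean is the precision-weighted average of μ₀ and x̄.
σ₀² = 37.98² = 1442.4804, σ² = 58.26² = 3394.2276; σ² + n·σ₀² = 3394.2276 + 11·1442.4804 = 19261.512.
Posterior precision = 1/σ₀² + n/σ² = 1/1442.4804 + 11/3394.2276 = (σ² + n·σ₀²)/(σ₀²σ²) = 19261.512/(1442.4804·3394.2276); posterior variance σₙ² = σ₀²σ²/(σ² + n·σ₀²) = 1442.4804·3394.2276/19261.512 = 254.191197.
Predictive variance for one new observation = σₙ² + σ² = 1442.4804·3394.2276/19261.512 + 3394.2276 = σ²·(σ₀² + 19261.512)/19261.512 = 3394.2276·20703.9924/19261.512 = 3648.418797; SD = √(3394.2276·20703.9924/19261.512) = 60.4021.

60.4021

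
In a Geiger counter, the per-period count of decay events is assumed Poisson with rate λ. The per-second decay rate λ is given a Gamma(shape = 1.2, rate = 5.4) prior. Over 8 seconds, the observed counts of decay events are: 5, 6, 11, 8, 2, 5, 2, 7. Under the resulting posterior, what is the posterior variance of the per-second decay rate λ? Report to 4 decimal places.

0.2629

With a Gamma(shape α, rate β) prior, the Poisson likelihood is conjugate: the posterior is Gamma(α + ΣXᵢ, β + n).
Sum of counts S = 46 over n = 8 seconds.
Posterior: Gamma(α+S, β+n) = Gamma(1.2+46, 5.4+8) = Gamma(47.2, 13.4).
Var = α/β² = 47.2/13.4² = 0.2629.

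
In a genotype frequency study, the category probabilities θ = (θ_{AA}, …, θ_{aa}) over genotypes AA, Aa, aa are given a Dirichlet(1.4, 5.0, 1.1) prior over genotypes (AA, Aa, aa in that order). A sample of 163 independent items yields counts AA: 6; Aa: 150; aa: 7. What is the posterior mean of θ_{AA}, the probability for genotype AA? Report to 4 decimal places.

0.0434

The Dirichlet prior is conjugate to the Multinomial likelihood: each posterior αⱼ = prior αⱼ + observed count nⱼ.
Posterior concentration: (7.4, 155.0, 8.1), total = 170.5.
E[θ_{AA}|data] = α_{AA}/Σα = 7.4/170.5 = 0.0434.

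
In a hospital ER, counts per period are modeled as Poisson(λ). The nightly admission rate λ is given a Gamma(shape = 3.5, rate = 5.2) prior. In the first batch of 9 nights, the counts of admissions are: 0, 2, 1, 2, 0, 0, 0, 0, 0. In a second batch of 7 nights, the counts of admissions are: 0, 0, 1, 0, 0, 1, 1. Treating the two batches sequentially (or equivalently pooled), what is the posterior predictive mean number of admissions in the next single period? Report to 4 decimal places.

0.5425

With a Gamma(shape α, rate β) prior, the Poisson likelihood is conjugate: the posterior is Gamma(α + ΣXᵢ, β + n).
Batch 1: sum of counts S = 5 over n = 9 nights.
After batch 1: Gamma(α+S, β+n) = Gamma(3.5+5, 5.2+9) = Gamma(8.5, 14.2).
Batch 2: sum of counts S = 3 over n = 7 nights.
After batch 2: Gamma(α+S, β+n) = Gamma(8.5+3, 14.2+7) = Gamma(11.5, 21.2).
The predictive distribution for one future period is NegBinom with mean α/β = 0.5425.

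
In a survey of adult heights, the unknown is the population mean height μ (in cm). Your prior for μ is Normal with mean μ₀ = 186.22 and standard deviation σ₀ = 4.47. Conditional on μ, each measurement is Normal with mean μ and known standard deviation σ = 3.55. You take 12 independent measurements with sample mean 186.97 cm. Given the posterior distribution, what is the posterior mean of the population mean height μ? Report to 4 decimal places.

186.9325

For Normal data with known variance σ², a Normal(μ₀, σ₀²) prior on μ is conjugate. Posterior precision = 1/σ₀² + n/σ²; posterior mean is the precision-weighted average of μ₀ and x̄.
n·x̄ = 12·186.97 = 2243.64.
σ₀² = 4.47² = 19.9809, σ² = 3.55² = 12.6025; σ² + n·σ₀² = 12.6025 + 12·19.9809 = 252.3733.
Posterior mean = (μ₀/σ₀² + n·x̄/σ²)/(1/σ₀² + n/σ²) = (σ²·μ₀ + σ₀²·n·x̄)/(σ² + n·σ₀²) = (12.6025·186.22 + 19.9809·2243.64)/252.3733 = 47176.784026/252.3733 = 186.9325.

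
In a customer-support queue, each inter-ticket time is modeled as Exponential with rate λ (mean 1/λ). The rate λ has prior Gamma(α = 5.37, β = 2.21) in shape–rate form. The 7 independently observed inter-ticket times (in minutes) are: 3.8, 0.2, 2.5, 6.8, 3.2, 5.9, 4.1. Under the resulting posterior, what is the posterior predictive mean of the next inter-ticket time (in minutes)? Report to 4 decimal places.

2.5251

With a Gamma(shape α, rate β) prior on the exponential rate λ, the posterior after n observations with total T = Σxᵢ is Gamma(α+n, β+T).
Sum of observations T = 26.5 minutes; n = 7.
Posterior: Gamma(5.37+7, 2.21+26.5) = Gamma(12.37, 28.71).
The predictive distribution for the next observation is Lomax; its mean is β/(α−1) = 28.71/11.37 = 2.5251.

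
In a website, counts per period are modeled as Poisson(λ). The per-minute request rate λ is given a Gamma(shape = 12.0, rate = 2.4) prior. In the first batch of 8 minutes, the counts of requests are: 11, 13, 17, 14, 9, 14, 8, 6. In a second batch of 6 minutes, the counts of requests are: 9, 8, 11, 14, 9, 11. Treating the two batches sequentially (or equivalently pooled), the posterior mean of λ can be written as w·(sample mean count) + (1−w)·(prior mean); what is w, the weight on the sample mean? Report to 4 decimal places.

0.8537

With a Gamma(shape α, rate β) prior, the Poisson likelihood is conjugate: the posterior is Gamma(α + ΣXᵢ, β + n).
Total number of minutes: n = 8 + 6 = 14.
Posterior mean = (α₀+S)/(β₀+n) = [n/(β₀+n)]·(S/n) + [β₀/(β₀+n)]·(α₀/β₀), so only n and β₀ enter the weight.
Weight on data w = n/(β₀+n) = 14/(2.4+14) = 14/16.4 = 0.8537.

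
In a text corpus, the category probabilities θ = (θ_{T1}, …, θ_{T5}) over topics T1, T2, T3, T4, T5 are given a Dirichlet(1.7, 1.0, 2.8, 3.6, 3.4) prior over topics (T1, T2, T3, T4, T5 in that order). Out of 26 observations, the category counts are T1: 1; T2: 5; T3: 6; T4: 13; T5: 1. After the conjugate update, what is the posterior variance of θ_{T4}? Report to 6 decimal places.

0.006209

The Dirichlet prior is conjugate to the Multinomial likelihood: each posterior αⱼ = prior αⱼ + observed count nⱼ.
Posterior concentration: (2.7, 6.0, 8.8, 16.6, 4.4), total = 38.5.
Var[θ_j] = α_j(Σα−α_j)/((Σα)²(Σα+1)) = 16.6·21.9/(38.5²·39.5) = 0.006209.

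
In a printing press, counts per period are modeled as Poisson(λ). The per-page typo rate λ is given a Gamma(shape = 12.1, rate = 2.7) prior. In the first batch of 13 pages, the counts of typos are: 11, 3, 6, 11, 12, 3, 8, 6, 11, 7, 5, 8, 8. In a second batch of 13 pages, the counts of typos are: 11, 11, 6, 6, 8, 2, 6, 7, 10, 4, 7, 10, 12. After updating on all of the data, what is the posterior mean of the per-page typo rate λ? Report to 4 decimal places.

7.3554

With a Gamma(shape α, rate β) prior, the Poisson likelihood is conjugate: the posterior is Gamma(α + ΣXᵢ, β + n).
Batch 1: sum of counts S = 99 over n = 13 pages.
After batch 1: Gamma(α+S, β+n) = Gamma(12.1+99, 2.7+13) = Gamma(111.1, 15.7).
Batch 2: sum of counts S = 100 over n = 13 pages.
After batch 2: Gamma(α+S, β+n) = Gamma(111.1+100, 15.7+13) = Gamma(211.1, 28.7).
Posterior mean = α/β = 211.1/28.7 = 7.3554.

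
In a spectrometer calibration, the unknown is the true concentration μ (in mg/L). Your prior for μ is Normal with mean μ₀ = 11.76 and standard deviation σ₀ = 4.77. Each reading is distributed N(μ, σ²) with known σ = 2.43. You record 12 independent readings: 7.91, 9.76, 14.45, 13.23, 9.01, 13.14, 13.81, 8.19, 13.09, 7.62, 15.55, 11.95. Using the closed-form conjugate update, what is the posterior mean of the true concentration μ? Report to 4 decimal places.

11.4818

For Normal data with known variance σ², a Normal(μ₀, σ₀²) prior on μ is conjugate. Posterior precision = 1/σ₀² + n/σ²; posterior mean is the precision-weighted average of μ₀ and x̄.
Σxᵢ = 7.91 + 9.76 + 14.45 + 13.23 + 9.01 + 13.14 + 13.81 + 8.19 + 13.09 + 7.62 + 15.55 + 11.95 = 137.71, so n·x̄ = 137.71.
σ₀² = 4.77² = 22.7529, σ² = 2.43² = 5.9049; σ² + n·σ₀² = 5.9049 + 12·22.7529 = 278.9397.
Posterior mean = (μ₀/σ₀² + n·x̄/σ²)/(1/σ₀² + n/σ²) = (σ²·μ₀ + σ₀²·n·x̄)/(σ² + n·σ₀²) = (5.9049·11.76 + 22.7529·137.71)/278.9397 = 3202.743483/278.9397 = 11.4818.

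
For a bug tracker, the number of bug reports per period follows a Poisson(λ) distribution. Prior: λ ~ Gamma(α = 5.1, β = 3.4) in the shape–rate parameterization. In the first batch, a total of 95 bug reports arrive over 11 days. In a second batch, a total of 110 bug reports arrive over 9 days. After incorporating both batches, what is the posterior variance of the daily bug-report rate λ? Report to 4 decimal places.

With a Gamma(shape α, rate β) prior, the Poisson likelihood is conjugate: the posterior is Gamma(α + ΣXᵢ, β + n).
After batch 1: Gamma(α+S, β+n) = Gamma(5.1+95, 3.4+11) = Gamma(100.1, 14.4).
After batch 2: Gamma(α+S, β+n) = Gamma(100.1+110, 14.4+9) = Gamma(210.1, 23.4).
Var = α/β² = 210.1/23.4² = 0.3837.

0.3837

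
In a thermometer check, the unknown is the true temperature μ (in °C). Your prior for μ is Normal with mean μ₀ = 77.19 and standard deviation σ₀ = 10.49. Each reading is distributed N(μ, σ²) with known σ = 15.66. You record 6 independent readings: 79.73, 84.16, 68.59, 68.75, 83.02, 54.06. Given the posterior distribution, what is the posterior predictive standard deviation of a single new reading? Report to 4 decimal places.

16.5843

For Normal data with known variance σ², a Normal(μ₀, σ₀²) prior on μ is conjugate. Posterior precision = 1/σ₀² + n/σ²; posterior mean is the precision-weighted average of μ₀ and x̄.
σ₀² = 10.49² = 110.0401, σ² = 15.66² = 245.2356; σ² + n·σ₀² = 245.2356 + 6·110.0401 = 905.4762.
Posterior precision = 1/σ₀² + n/σ² = 1/110.0401 + 6/245.2356 = (σ² + n·σ₀²)/(σ₀²σ²) = 905.4762/(110.0401·245.2356); posterior variance σₙ² = σ₀²σ²/(σ² + n·σ₀²) = 110.0401·245.2356/905.4762 = 29.802826.
Predictive variance for one new observation = σₙ² + σ² = 110.0401·245.2356/905.4762 + 245.2356 = σ²·(σ₀² + 905.4762)/905.4762 = 245.2356·1015.5163/905.4762 = 275.038426; SD = √(245.2356·1015.5163/905.4762) = 16.5843.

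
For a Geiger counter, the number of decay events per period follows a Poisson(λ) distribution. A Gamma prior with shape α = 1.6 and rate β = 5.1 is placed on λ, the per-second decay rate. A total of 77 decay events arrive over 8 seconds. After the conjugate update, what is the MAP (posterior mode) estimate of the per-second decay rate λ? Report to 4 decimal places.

With a Gamma(shape α, rate β) prior, the Poisson likelihood is conjugate: the posterior is Gamma(α + ΣXᵢ, β + n).
Posterior: Gamma(α+S, β+n) = Gamma(1.6+77, 5.1+8) = Gamma(78.6, 13.1).
Mode of Gamma(α,β) for α≥1 is (α−1)/β = 77.6/13.1 = 5.9237.

5.9237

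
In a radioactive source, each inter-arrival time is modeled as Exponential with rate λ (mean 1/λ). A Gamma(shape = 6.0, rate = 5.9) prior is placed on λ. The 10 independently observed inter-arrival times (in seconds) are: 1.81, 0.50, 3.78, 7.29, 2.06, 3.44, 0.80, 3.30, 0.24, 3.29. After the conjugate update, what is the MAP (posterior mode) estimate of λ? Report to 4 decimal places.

0.4628

With a Gamma(shape α, rate β) prior on the exponential rate λ, the posterior after n observations with total T = Σxᵢ is Gamma(α+n, β+T).
Sum of observations T = 26.51 seconds; n = 10.
Posterior: Gamma(6.0+10, 5.9+26.51) = Gamma(16.0, 32.41).
Mode = (α−1)/β = 0.4628.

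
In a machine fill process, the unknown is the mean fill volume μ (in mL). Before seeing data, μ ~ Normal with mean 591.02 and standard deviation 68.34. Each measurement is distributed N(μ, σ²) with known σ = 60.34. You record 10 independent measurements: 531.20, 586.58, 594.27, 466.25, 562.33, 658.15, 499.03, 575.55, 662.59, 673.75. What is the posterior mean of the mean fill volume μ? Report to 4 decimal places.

For Normal data with known variance σ², a Normal(μ₀, σ₀²) prior on μ is conjugate. Posterior precision = 1/σ₀² + n/σ²; posterior mean is the precision-weighted average of μ₀ and x̄.
Σxᵢ = 531.20 + 586.58 + 594.27 + 466.25 + 562.33 + 658.15 + 499.03 + 575.55 + 662.59 + 673.75 = 5809.7, so n·x̄ = 5809.7.
σ₀² = 68.34² = 4670.3556, σ² = 60.34² = 3640.9156; σ² + n·σ₀² = 3640.9156 + 10·4670.3556 = 50344.4716.
Posterior mean = (μ₀/σ₀² + n·x̄/σ²)/(1/σ₀² + n/σ²) = (σ²·μ₀ + σ₀²·n·x̄)/(σ² + n·σ₀²) = (3640.9156·591.02 + 4670.3556·5809.7)/50344.4716 = 29285218.867232/50344.4716 = 581.6968.

581.6968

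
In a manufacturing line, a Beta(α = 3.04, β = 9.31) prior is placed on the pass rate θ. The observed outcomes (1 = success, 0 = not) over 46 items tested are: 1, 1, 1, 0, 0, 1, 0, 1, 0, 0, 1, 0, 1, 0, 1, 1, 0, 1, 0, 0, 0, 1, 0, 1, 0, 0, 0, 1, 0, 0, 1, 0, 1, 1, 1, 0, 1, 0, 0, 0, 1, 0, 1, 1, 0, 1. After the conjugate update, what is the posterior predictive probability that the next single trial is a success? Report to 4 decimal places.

The Beta prior is conjugate to a Binomial/Bernoulli likelihood; the update adds successes to α and failures to β.
Posterior: Beta(α+k, β+n−k) = Beta(3.04+22, 9.31+24) = Beta(25.04, 33.31).
For a single future Bernoulli trial, P(success | data) = α/(α+β) = 0.4291.

0.4291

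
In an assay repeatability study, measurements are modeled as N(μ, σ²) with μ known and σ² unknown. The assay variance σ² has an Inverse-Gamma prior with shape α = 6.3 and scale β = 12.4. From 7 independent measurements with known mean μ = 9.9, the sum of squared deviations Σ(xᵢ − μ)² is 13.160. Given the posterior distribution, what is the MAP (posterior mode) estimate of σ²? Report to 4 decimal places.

With known mean μ and an Inverse-Gamma(α, β) prior on σ², the Normal likelihood is conjugate: posterior is Inv-Gamma(α + n/2, β + Σ(xᵢ−μ)²/2).
Posterior: Inv-Gamma(6.3 + 7/2, 12.4 + 13.160/2) = Inv-Gamma(9.80, 18.9800).
Mode = β/(α+1) = 18.9800/10.80 = 1.7574.

1.7574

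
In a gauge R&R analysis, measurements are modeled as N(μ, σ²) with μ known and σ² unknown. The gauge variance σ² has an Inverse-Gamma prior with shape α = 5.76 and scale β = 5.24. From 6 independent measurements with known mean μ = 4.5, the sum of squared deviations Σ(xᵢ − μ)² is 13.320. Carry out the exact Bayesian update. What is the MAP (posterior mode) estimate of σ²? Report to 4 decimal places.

With known mean μ and an Inverse-Gamma(α, β) prior on σ², the Normal likelihood is conjugate: posterior is Inv-Gamma(α + n/2, β + Σ(xᵢ−μ)²/2).
Posterior: Inv-Gamma(5.76 + 6/2, 5.24 + 13.320/2) = Inv-Gamma(8.76, 11.9000).
Mode = β/(α+1) = 11.9000/9.76 = 1.2193.

1.2193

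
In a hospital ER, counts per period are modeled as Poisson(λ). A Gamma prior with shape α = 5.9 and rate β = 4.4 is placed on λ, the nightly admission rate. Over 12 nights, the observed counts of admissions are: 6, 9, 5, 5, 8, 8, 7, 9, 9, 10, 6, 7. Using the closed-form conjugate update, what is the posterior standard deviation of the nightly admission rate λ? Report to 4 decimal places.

With a Gamma(shape α, rate β) prior, the Poisson likelihood is conjugate: the posterior is Gamma(α + ΣXᵢ, β + n).
Sum of counts S = 89 over n = 12 nights.
Posterior: Gamma(α+S, β+n) = Gamma(5.9+89, 4.4+12) = Gamma(94.9, 16.4).
SD = √α/β = √94.9/16.4 = 0.5940.

0.5940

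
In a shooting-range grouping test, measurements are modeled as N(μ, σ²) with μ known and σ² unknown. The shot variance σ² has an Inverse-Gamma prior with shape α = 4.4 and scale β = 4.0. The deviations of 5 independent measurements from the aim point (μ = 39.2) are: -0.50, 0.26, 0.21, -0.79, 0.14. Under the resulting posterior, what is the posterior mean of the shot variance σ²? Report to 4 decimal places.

0.7632

With known mean μ and an Inverse-Gamma(α, β) prior on σ², the Normal likelihood is conjugate: posterior is Inv-Gamma(α + n/2, β + Σ(xᵢ−μ)²/2).
Σ(xᵢ−μ)² = (-0.50)² + (0.26)² + (0.21)² + (-0.79)² + (0.14)² = 1.0054.
Posterior: Inv-Gamma(4.4 + 5/2, 4.0 + 1.0054/2) = Inv-Gamma(6.90, 4.50270).
E[σ²|data] = β/(α−1) = 4.50270/5.90 = 0.7632.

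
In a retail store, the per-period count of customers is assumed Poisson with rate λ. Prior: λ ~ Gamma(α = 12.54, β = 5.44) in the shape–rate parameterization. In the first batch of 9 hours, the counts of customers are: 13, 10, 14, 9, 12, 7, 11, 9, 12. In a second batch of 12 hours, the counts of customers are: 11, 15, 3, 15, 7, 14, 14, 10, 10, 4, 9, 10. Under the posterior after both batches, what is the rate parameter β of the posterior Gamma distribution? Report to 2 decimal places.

With a Gamma(shape α, rate β) prior, the Poisson likelihood is conjugate: the posterior is Gamma(α + ΣXᵢ, β + n).
Batch 1: sum of counts S = 97 over n = 9 hours.
After batch 1: Gamma(α+S, β+n) = Gamma(12.54+97, 5.44+9) = Gamma(109.54, 14.44).
Batch 2: sum of counts S = 122 over n = 12 hours.
After batch 2: Gamma(α+S, β+n) = Gamma(109.54+122, 14.44+12) = Gamma(231.54, 26.44).
Posterior β = 26.44.

26.44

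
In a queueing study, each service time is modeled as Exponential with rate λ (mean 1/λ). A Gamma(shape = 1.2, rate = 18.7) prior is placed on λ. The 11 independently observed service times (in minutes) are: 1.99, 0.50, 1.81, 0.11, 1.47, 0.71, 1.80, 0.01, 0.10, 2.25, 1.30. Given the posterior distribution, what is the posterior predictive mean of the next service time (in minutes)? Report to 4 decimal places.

2.7455

With a Gamma(shape α, rate β) prior on the exponential rate λ, the posterior after n observations with total T = Σxᵢ is Gamma(α+n, β+T).
Sum of observations T = 12.05 minutes; n = 11.
Posterior: Gamma(1.2+11, 18.7+12.05) = Gamma(12.2, 30.75).
The predictive distribution for the next observation is Lomax; its mean is β/(α−1) = 30.75/11.2 = 2.7455.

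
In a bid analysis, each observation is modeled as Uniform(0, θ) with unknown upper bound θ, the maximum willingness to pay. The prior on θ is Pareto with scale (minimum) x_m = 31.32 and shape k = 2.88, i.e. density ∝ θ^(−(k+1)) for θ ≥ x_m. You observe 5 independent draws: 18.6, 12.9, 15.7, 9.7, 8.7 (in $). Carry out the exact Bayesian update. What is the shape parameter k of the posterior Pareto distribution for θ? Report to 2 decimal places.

A Pareto(scale x_m, shape k) prior on the upper bound θ of Uniform(0, θ) is conjugate: posterior is Pareto(max(x_m, max xᵢ), k + n).
Sample maximum = 18.6; prior scale x_m = 31.32 → posterior scale = max = 31.32.
Posterior shape = 2.88 + 5 = 7.88.
Posterior shape k = 7.88.

7.88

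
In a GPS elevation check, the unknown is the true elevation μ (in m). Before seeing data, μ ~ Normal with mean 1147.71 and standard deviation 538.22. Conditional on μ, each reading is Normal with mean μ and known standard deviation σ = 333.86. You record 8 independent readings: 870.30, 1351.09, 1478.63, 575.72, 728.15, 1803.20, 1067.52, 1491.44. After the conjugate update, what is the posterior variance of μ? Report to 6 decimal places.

For Normal data with known variance σ², a Normal(μ₀, σ₀²) prior on μ is conjugate. Posterior precision = 1/σ₀² + n/σ²; posterior mean is the precision-weighted average of μ₀ and x̄.
σ₀² = 538.22² = 289680.7684, σ² = 333.86² = 111462.4996; σ² + n·σ₀² = 111462.4996 + 8·289680.7684 = 2428908.6468.
Posterior precision = 1/σ₀² + n/σ² = 1/289680.7684 + 8/111462.4996 = (σ² + n·σ₀²)/(σ₀²σ²) = 2428908.6468/(289680.7684·111462.4996); posterior variance σₙ² = σ₀²σ²/(σ² + n·σ₀²) = 289680.7684·111462.4996/2428908.6468 = 13293.436365.

13293.436365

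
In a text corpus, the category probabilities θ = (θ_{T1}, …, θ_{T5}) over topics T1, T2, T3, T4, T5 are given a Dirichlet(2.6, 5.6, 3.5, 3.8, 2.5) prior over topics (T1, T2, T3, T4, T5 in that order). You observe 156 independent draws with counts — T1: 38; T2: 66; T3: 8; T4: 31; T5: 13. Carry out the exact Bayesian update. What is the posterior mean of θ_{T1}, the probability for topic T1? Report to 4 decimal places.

The Dirichlet prior is conjugate to the Multinomial likelihood: each posterior αⱼ = prior αⱼ + observed count nⱼ.
Posterior concentration: (40.6, 71.6, 11.5, 34.8, 15.5), total = 174.0.
E[θ_{T1}|data] = α_{T1}/Σα = 40.6/174.0 = 0.2333.

0.2333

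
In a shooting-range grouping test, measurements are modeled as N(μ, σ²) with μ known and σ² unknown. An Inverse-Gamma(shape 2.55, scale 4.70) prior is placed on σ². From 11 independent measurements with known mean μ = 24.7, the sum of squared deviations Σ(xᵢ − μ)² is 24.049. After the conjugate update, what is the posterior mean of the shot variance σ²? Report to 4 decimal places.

With known mean μ and an Inverse-Gamma(α, β) prior on σ², the Normal likelihood is conjugate: posterior is Inv-Gamma(α + n/2, β + Σ(xᵢ−μ)²/2).
Posterior: Inv-Gamma(2.55 + 11/2, 4.70 + 24.049/2) = Inv-Gamma(8.05, 16.7245).
E[σ²|data] = β/(α−1) = 16.7245/7.05 = 2.3723.

2.3723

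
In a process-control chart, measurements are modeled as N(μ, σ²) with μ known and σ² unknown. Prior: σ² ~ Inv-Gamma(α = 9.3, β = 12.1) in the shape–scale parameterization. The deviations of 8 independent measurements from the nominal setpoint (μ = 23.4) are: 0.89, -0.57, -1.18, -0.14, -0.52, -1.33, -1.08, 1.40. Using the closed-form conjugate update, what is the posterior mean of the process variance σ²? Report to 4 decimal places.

1.2965

With known mean μ and an Inverse-Gamma(α, β) prior on σ², the Normal likelihood is conjugate: posterior is Inv-Gamma(α + n/2, β + Σ(xᵢ−μ)²/2).
Σ(xᵢ−μ)² = (0.89)² + (-0.57)² + (-1.18)² + (-0.14)² + (-0.52)² + (-1.33)² + (-1.08)² + (1.40)² = 7.6947.
Posterior: Inv-Gamma(9.3 + 8/2, 12.1 + 7.6947/2) = Inv-Gamma(13.30, 15.94735).
E[σ²|data] = β/(α−1) = 15.94735/12.30 = 1.2965.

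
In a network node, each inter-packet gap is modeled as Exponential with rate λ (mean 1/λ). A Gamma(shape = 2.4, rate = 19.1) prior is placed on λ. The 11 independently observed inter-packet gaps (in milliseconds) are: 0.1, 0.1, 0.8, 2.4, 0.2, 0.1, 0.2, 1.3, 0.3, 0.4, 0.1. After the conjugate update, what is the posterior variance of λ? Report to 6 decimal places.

With a Gamma(shape α, rate β) prior on the exponential rate λ, the posterior after n observations with total T = Σxᵢ is Gamma(α+n, β+T).
Sum of observations T = 6.0 milliseconds; n = 11.
Posterior: Gamma(2.4+11, 19.1+6.0) = Gamma(13.4, 25.1).
Var = α/β² = 0.021270.

0.021270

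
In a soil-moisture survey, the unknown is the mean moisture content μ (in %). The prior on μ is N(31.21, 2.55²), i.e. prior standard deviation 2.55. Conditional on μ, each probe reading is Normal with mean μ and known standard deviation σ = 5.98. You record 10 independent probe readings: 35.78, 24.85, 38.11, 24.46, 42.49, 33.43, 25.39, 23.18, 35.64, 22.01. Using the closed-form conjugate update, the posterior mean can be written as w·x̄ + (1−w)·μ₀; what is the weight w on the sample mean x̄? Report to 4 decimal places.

0.6452

For Normal data with known variance σ², a Normal(μ₀, σ₀²) prior on μ is conjugate. Posterior precision = 1/σ₀² + n/σ²; posterior mean is the precision-weighted average of μ₀ and x̄.
σ₀² = 2.55² = 6.5025, σ² = 5.98² = 35.7604. Prior precision 1/σ₀² = 1/6.5025; data precision n/σ² = 10/35.7604.
w = (n/σ²)/(1/σ₀² + n/σ²) = n·σ₀²/(σ² + n·σ₀²) = 10·6.5025/(35.7604 + 10·6.5025) = 65.025/100.7854 = 0.6452.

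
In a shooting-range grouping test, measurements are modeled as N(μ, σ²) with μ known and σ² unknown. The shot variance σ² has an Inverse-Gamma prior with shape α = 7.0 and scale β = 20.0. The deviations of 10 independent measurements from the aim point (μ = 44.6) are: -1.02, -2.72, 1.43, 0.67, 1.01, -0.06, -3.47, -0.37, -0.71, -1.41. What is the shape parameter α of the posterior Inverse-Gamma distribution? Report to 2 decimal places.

With known mean μ and an Inverse-Gamma(α, β) prior on σ², the Normal likelihood is conjugate: posterior is Inv-Gamma(α + n/2, β + Σ(xᵢ−μ)²/2).
Σ(xᵢ−μ)² = (-1.02)² + (-2.72)² + (1.43)² + (0.67)² + (1.01)² + (-0.06)² + (-3.47)² + (-0.37)² + (-0.71)² + (-1.41)² = 26.6263.
Posterior: Inv-Gamma(7.0 + 10/2, 20.0 + 26.6263/2) = Inv-Gamma(12.00, 33.31315).
Posterior α = 12.00.

12.00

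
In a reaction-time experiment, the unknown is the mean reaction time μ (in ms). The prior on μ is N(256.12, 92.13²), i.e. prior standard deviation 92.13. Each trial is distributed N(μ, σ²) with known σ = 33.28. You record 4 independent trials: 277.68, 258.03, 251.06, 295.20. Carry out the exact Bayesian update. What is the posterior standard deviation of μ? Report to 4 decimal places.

16.3751

For Normal data with known variance σ², a Normal(μ₀, σ₀²) prior on μ is conjugate. Posterior precision = 1/σ₀² + n/σ²; posterior mean is the precision-weighted average of μ₀ and x̄.
σ₀² = 92.13² = 8487.9369, σ² = 33.28² = 1107.5584; σ² + n·σ₀² = 1107.5584 + 4·8487.9369 = 35059.306.
Posterior precision = 1/σ₀² + n/σ² = 1/8487.9369 + 4/1107.5584 = (σ² + n·σ₀²)/(σ₀²σ²) = 35059.306/(8487.9369·1107.5584); posterior variance σₙ² = σ₀²σ²/(σ² + n·σ₀²) = 8487.9369·1107.5584/35059.306 = 268.142382.
Posterior SD = √σₙ² = √(8487.9369·1107.5584/35059.306) = 16.3751.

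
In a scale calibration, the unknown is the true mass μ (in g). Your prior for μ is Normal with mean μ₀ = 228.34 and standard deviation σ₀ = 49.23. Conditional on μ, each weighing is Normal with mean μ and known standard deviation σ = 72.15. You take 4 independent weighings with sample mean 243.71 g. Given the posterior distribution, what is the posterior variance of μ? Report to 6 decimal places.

For Normal data with known variance σ², a Normal(μ₀, σ₀²) prior on μ is conjugate. Posterior precision = 1/σ₀² + n/σ²; posterior mean is the precision-weighted average of μ₀ and x̄.
σ₀² = 49.23² = 2423.5929, σ² = 72.15² = 5205.6225; σ² + n·σ₀² = 5205.6225 + 4·2423.5929 = 14899.9941.
Posterior precision = 1/σ₀² + n/σ² = 1/2423.5929 + 4/5205.6225 = (σ² + n·σ₀²)/(σ₀²σ²) = 14899.9941/(2423.5929·5205.6225); posterior variance σₙ² = σ₀²σ²/(σ² + n·σ₀²) = 2423.5929·5205.6225/14899.9941 = 846.732532.

846.732532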